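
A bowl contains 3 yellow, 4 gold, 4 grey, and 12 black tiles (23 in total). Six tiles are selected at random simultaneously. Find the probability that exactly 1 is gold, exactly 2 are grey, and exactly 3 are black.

Unordered draws without replacement: count favorable combinations over C(23,6).
Favorable = C(3,0) · C(4,1) · C(4,2) · C(12,3) = 5280; total = C(23,6) = 100947.
P = 5280/100947 = 160/3059 ≈ 0.0523.

160/3059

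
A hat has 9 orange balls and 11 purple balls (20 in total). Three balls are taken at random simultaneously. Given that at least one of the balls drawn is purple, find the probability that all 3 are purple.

P(all 3 purple) = C(11,3)/C(20,3) = 11/76; P(at least one purple) = 1 − C(9,3)/C(20,3) = 88/95.
Since 'all 3 purple' ⊆ 'at least one purple', P(all 3 | at least one) = 11/76 / 88/95 = 5/32 ≈ 0.1562.

5/32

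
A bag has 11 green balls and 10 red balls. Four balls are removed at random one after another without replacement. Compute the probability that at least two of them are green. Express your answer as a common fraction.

99/133

Sum the hypergeometric tail for j = 2,…,4 green balls.
Favorable = C(11,2)·C(10,2) + C(11,3)·C(10,1) + C(11,4)·C(10,0) = 4455; total = C(21,4) = 5985.
P = 4455/5985 = 99/133 ≈ 0.7444.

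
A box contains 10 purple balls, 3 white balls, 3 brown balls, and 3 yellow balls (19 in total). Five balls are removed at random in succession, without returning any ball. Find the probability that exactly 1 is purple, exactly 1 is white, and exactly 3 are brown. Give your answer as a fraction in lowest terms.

5/1938

Unordered draws without replacement: count favorable combinations over C(19,5).
Favorable = C(10,1) · C(3,1) · C(3,3) · C(3,0) = 30; total = C(19,5) = 11628.
P = 30/11628 = 5/1938 ≈ 0.0026.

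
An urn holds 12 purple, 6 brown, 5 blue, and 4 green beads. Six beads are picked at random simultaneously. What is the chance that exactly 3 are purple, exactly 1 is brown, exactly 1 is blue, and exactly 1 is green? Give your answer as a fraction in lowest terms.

Unordered draws without replacement: count favorable combinations over C(27,6).
Favorable = C(12,3) · C(6,1) · C(5,1) · C(4,1) = 26400; total = C(27,6) = 296010.
P = 26400/296010 = 80/897 ≈ 0.0892.

80/897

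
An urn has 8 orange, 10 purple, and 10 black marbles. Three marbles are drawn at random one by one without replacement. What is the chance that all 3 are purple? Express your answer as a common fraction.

10/273

Unordered draws without replacement: count favorable combinations over C(28,3).
Favorable = C(8,0) · C(10,3) · C(10,0) = 120; total = C(28,3) = 3276.
P = 120/3276 = 10/273 ≈ 0.0366.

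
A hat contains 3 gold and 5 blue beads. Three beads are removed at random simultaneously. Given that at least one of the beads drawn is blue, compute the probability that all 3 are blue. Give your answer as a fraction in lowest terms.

2/11

P(all 3 blue) = C(5,3)/C(8,3) = 5/28; P(at least one blue) = 1 − C(3,3)/C(8,3) = 55/56.
Since 'all 3 blue' ⊆ 'at least one blue', P(all 3 | at least one) = 5/28 / 55/56 = 2/11 ≈ 0.1818.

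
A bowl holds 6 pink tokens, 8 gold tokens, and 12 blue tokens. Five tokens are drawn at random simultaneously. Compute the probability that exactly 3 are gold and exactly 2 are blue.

Unordered draws without replacement: count favorable combinations over C(26,5).
Favorable = C(6,0) · C(8,3) · C(12,2) = 3696; total = C(26,5) = 65780.
P = 3696/65780 = 84/1495 ≈ 0.0562.

84/1495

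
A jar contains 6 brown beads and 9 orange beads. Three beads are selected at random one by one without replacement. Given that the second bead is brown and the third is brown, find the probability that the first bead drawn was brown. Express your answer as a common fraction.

4/13

P(first=brown and the second bead is brown and the third is brown) = (6/15)·(5/14)·(4/13) = 4/91.
P(E) = Σ over first color = 4/91 + 9/91 = 1/7.
By Bayes, P(first=brown | E) = 4/91 / 1/7 = 4/13 ≈ 0.3077.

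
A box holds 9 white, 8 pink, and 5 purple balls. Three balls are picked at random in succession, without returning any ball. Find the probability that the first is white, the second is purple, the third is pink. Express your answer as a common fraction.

3/77

Multiply the conditional probability of each draw in order, without replacement, so each draw removes one from its color and from the total.
P = (9/22) · (5/21) · (8/20) = 3/77 ≈ 0.0390.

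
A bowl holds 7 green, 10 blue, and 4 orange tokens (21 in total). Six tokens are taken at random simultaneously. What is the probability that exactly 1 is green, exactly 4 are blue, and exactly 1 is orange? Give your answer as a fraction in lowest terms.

Unordered draws without replacement: count favorable combinations over C(21,6).
Favorable = C(7,1) · C(10,4) · C(4,1) = 5880; total = C(21,6) = 54264.
P = 5880/54264 = 35/323 ≈ 0.1084.

35/323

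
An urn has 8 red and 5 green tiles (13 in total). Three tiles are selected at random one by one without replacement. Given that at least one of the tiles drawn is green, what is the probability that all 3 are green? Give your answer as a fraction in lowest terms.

P(all 3 green) = C(5,3)/C(13,3) = 5/143; P(at least one green) = 1 − C(8,3)/C(13,3) = 115/143.
Since 'all 3 green' ⊆ 'at least one green', P(all 3 | at least one) = 5/143 / 115/143 = 1/23 ≈ 0.0435.

1/23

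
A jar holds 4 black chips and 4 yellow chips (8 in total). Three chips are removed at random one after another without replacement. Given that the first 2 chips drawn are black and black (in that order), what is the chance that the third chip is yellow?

2/3

After removing 2 black, the jar has 4 yellow out of 6 remaining.
P(third is yellow | given) = 4/6 = 2/3 ≈ 0.6667.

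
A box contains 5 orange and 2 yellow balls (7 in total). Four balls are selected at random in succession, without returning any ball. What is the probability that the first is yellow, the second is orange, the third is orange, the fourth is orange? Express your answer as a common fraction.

Multiply the conditional probability of each draw in order, without replacement, so each draw removes one from its color and from the total.
P = (2/7) · (5/6) · (4/5) · (3/4) = 1/7 ≈ 0.1429.

1/7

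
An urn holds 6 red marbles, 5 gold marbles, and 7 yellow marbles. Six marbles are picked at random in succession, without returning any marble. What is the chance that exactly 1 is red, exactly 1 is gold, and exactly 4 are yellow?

Unordered draws without replacement: count favorable combinations over C(18,6).
Favorable = C(6,1) · C(5,1) · C(7,4) = 1050; total = C(18,6) = 18564.
P = 1050/18564 = 25/442 ≈ 0.0566.

25/442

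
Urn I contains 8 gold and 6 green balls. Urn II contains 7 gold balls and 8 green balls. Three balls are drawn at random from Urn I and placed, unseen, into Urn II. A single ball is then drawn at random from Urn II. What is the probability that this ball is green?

65/126

Condition on how many of the transferred balls are green (from Urn I: 6 green of 14; then Urn II has 18 total).
  0 green: C(6,0)C(8,3)/C(14,3) = 2/13; then P = 8/18
  1 green: C(6,1)C(8,2)/C(14,3) = 6/13; then P = 9/18
  2 green: C(6,2)C(8,1)/C(14,3) = 30/91; then P = 10/18
  3 green: C(6,3)C(8,0)/C(14,3) = 5/91; then P = 11/18
P(green from Urn II) = 65/126 ≈ 0.5159.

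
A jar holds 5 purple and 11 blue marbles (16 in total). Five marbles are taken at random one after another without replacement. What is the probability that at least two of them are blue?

Sum the hypergeometric tail for j = 2,…,5 blue marbles.
Favorable = C(11,2)·C(5,3) + C(11,3)·C(5,2) + C(11,4)·C(5,1) + C(11,5)·C(5,0) = 4312; total = C(16,5) = 4368.
P = 4312/4368 = 77/78 ≈ 0.9872.

77/78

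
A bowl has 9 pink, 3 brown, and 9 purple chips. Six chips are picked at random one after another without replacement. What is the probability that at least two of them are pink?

3851/4522

Sum the hypergeometric tail for j = 2,…,6 pink chips.
Favorable = C(9,2)·C(12,4) + C(9,3)·C(12,3) + C(9,4)·C(12,2) + C(9,5)·C(12,1) + C(9,6)·C(12,0) = 46212; total = C(21,6) = 54264.
P = 46212/54264 = 3851/4522 ≈ 0.8516.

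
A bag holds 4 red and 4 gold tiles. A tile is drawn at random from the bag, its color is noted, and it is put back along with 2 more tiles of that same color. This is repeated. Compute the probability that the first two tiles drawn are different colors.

2/5

Either red then gold, or gold then red; after the first draw the total is 10.
P = (4/8)·(4/10) + (4/8)·(4/10) = 2/5 ≈ 0.4000.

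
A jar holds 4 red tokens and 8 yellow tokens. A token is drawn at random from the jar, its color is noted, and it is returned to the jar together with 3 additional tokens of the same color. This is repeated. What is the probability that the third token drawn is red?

1/3

Sum over the four possibilities for the first two draws (red/not-red each), tracking how the red count and total change by +3 per draw.
P(third is red) = 1/3 ≈ 0.3333. (In a Pólya urn every draw has the same marginal probability 4/12.)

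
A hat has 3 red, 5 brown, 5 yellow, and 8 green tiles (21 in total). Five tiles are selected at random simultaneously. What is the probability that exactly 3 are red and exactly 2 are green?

4/2907

Unordered draws without replacement: count favorable combinations over C(21,5).
Favorable = C(3,3) · C(5,0) · C(5,0) · C(8,2) = 28; total = C(21,5) = 20349.
P = 28/20349 = 4/2907 ≈ 0.0014.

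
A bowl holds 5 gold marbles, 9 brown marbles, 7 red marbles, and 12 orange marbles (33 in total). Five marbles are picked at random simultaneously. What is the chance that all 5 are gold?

Unordered draws without replacement: count favorable combinations over C(33,5).
Favorable = C(5,5) · C(9,0) · C(7,0) · C(12,0) = 1; total = C(33,5) = 237336.
P = 1/237336 = 1/237336 ≈ 0.0000.

1/237336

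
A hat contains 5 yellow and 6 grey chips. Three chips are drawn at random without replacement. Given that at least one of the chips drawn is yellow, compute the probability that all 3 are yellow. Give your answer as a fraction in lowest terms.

2/29

P(all 3 yellow) = C(5,3)/C(11,3) = 2/33; P(at least one yellow) = 1 − C(6,3)/C(11,3) = 29/33.
Since 'all 3 yellow' ⊆ 'at least one yellow', P(all 3 | at least one) = 2/33 / 29/33 = 2/29 ≈ 0.0690.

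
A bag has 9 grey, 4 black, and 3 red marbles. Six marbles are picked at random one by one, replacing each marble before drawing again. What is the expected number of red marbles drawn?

9/8

By linearity of expectation, E[X] = Σ P(draw i is red); each independent draw has P(red) = 3/16.
E[X] = 6 · 3/16 = 9/8 ≈ 1.1250.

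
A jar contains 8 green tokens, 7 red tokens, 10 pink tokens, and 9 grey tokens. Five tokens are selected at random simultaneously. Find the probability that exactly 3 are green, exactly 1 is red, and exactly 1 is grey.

Unordered draws without replacement: count favorable combinations over C(34,5).
Favorable = C(8,3) · C(7,1) · C(10,0) · C(9,1) = 3528; total = C(34,5) = 278256.
P = 3528/278256 = 147/11594 ≈ 0.0127.

147/11594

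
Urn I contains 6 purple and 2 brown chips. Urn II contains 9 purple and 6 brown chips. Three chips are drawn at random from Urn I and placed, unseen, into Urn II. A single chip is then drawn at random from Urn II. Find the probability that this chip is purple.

5/8

Condition on how many of the transferred chips are purple (from Urn I: 6 purple of 8; then Urn II has 18 total).
  1 purple: C(6,1)C(2,2)/C(8,3) = 3/28; then P = 10/18
  2 purple: C(6,2)C(2,1)/C(8,3) = 15/28; then P = 11/18
  3 purple: C(6,3)C(2,0)/C(8,3) = 5/14; then P = 12/18
P(purple from Urn II) = 5/8 ≈ 0.6250.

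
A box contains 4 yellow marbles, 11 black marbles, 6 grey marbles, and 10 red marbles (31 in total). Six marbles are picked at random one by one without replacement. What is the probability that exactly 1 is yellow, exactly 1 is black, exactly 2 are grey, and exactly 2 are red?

3300/81809

Unordered draws without replacement: count favorable combinations over C(31,6).
Favorable = C(4,1) · C(11,1) · C(6,2) · C(10,2) = 29700; total = C(31,6) = 736281.
P = 29700/736281 = 3300/81809 ≈ 0.0403.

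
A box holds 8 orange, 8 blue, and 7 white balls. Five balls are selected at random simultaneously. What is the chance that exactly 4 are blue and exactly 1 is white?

70/4807

Unordered draws without replacement: count favorable combinations over C(23,5).
Favorable = C(8,0) · C(8,4) · C(7,1) = 490; total = C(23,5) = 33649.
P = 490/33649 = 70/4807 ≈ 0.0146.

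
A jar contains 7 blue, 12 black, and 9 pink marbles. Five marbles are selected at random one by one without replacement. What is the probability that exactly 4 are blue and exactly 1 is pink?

Unordered draws without replacement: count favorable combinations over C(28,5).
Favorable = C(7,4) · C(12,0) · C(9,1) = 315; total = C(28,5) = 98280.
P = 315/98280 = 1/312 ≈ 0.0032.

1/312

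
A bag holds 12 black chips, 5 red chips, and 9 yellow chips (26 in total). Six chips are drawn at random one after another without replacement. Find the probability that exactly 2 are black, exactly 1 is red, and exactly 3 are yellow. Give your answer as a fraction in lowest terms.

36/299

Unordered draws without replacement: count favorable combinations over C(26,6).
Favorable = C(12,2) · C(5,1) · C(9,3) = 27720; total = C(26,6) = 230230.
P = 27720/230230 = 36/299 ≈ 0.1204.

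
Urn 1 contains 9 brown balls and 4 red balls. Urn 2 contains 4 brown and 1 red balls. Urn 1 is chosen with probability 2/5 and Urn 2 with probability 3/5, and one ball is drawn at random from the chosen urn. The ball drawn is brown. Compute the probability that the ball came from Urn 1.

15/41

P(brown | Urn 1) = 9/13; P(brown | Urn 2) = 4/5.
P(brown) = 2/5·9/13 + 3/5·4/5 = 246/325.
By Bayes' rule, P(Urn 1 | brown) = 18/65 / 246/325 = 15/41 ≈ 0.3659.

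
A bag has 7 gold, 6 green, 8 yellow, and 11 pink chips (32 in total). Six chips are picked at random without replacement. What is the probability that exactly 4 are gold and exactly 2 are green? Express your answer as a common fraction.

25/43152

Unordered draws without replacement: count favorable combinations over C(32,6).
Favorable = C(7,4) · C(6,2) · C(8,0) · C(11,0) = 525; total = C(32,6) = 906192.
P = 525/906192 = 25/43152 ≈ 0.0006.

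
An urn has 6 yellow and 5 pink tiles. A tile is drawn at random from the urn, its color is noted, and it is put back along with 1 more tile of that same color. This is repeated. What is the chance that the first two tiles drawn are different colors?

Either pink then yellow, or yellow then pink; after the first draw the total is 12.
P = (5/11)·(6/12) + (6/11)·(5/12) = 5/11 ≈ 0.4545.

5/11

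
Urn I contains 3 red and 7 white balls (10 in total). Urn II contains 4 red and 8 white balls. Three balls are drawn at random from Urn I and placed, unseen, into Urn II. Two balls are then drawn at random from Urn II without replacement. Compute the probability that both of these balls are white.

Condition on how many of the transferred balls are white (from Urn I: 7 white of 10; then Urn II has 15 total).
  0 white: C(7,0)C(3,3)/C(10,3) = 1/120; then P = C(8,2)/C(15,2) = 4/15
  1 white: C(7,1)C(3,2)/C(10,3) = 7/40; then P = C(9,2)/C(15,2) = 12/35
  2 white: C(7,2)C(3,1)/C(10,3) = 21/40; then P = C(10,2)/C(15,2) = 3/7
  3 white: C(7,3)C(3,0)/C(10,3) = 7/24; then P = C(11,2)/C(15,2) = 11/21
P(both white) = 11/25 ≈ 0.4400.

11/25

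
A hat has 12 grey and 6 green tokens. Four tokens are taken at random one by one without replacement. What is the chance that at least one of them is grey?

Use the complement: P(at least one grey) = 1 − P(no grey).
P(none) = C(6,4)/C(18,4) = 15/3060.
So P = 1 − 15/3060 = 203/204 ≈ 0.9951.

203/204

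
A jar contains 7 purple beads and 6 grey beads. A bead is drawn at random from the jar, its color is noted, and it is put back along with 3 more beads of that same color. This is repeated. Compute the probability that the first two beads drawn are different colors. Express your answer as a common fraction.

21/52

Either grey then purple, or purple then grey; after the first draw the total is 16.
P = (6/13)·(7/16) + (7/13)·(6/16) = 21/52 ≈ 0.4038.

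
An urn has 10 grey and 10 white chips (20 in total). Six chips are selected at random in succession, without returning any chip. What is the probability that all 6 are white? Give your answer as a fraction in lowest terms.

7/1292

Multiply the conditional probability of each draw in order, without replacement, so each draw removes one from its color and from the total.
P = (10/20) · (9/19) · (8/18) · (7/17) · (6/16) · (5/15) = 7/1292 ≈ 0.0054.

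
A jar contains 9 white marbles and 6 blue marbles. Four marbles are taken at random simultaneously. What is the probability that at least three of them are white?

Sum the hypergeometric tail for j = 3,…,4 white marbles.
Favorable = C(9,3)·C(6,1) + C(9,4)·C(6,0) = 630; total = C(15,4) = 1365.
P = 630/1365 = 6/13 ≈ 0.4615.

6/13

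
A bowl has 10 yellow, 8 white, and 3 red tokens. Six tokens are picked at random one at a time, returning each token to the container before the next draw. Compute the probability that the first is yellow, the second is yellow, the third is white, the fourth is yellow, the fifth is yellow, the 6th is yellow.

Multiply the conditional probability of each draw in order, with replacement (the composition resets each draw).
P = (10/21) · (10/21) · (8/21) · (10/21) · (10/21) · (10/21) = 800000/85766121 ≈ 0.0093.

800000/85766121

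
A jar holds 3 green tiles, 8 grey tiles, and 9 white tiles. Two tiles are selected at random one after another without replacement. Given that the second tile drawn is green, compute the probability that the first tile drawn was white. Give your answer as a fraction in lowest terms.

P(first=white and the second tile drawn is green) = (9/20)·(3/19) = 27/380.
P(the second tile drawn is green) = Σ over first color = 3/190 + 6/95 + 27/380 = 3/20.
By Bayes, P(first=white | the second tile drawn is green) = 27/380 / 3/20 = 9/19 ≈ 0.4737.

9/19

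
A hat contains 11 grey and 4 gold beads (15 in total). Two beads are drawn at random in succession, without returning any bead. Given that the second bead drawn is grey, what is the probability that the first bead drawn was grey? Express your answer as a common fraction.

5/7

P(first=grey and the second bead drawn is grey) = (11/15)·(10/14) = 11/21.
P(the second bead drawn is grey) = Σ over first color = 11/21 + 22/105 = 11/15.
By Bayes, P(first=grey | the second bead drawn is grey) = 11/21 / 11/15 = 5/7 ≈ 0.7143.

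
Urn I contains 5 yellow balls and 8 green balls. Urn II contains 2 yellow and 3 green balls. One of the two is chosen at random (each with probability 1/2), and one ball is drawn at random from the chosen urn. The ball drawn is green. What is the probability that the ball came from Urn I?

P(green | Urn I) = 8/13; P(green | Urn II) = 3/5.
P(green) = 1/2·8/13 + 1/2·3/5 = 79/130.
By Bayes' rule, P(Urn I | green) = 4/13 / 79/130 = 40/79 ≈ 0.5063.

40/79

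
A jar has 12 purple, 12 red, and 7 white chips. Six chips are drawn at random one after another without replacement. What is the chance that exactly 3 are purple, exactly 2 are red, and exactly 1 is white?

Unordered draws without replacement: count favorable combinations over C(31,6).
Favorable = C(12,3) · C(12,2) · C(7,1) = 101640; total = C(31,6) = 736281.
P = 101640/736281 = 4840/35061 ≈ 0.1380.

4840/35061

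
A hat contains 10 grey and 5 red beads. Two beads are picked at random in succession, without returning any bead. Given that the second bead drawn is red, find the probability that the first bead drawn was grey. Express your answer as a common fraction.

5/7

P(first=grey and the second bead drawn is red) = (10/15)·(5/14) = 5/21.
P(the second bead drawn is red) = Σ over first color = 5/21 + 2/21 = 1/3.
By Bayes, P(first=grey | the second bead drawn is red) = 5/21 / 1/3 = 5/7 ≈ 0.7143.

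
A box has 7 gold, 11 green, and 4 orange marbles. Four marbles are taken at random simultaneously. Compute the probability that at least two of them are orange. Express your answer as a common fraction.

Sum the hypergeometric tail for j = 2,…,4 orange marbles.
Favorable = C(4,2)·C(18,2) + C(4,3)·C(18,1) + C(4,4)·C(18,0) = 991; total = C(22,4) = 7315.
P = 991/7315 = 991/7315 ≈ 0.1355.

991/7315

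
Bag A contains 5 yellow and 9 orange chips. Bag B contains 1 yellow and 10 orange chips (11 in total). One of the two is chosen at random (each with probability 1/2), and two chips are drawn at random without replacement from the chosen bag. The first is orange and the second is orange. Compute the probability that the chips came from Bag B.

91/135

P(E | Bag A) = 36/91; P(E | Bag B) = 9/11.
P(E) = 1/2·36/91 + 1/2·9/11 = 1215/2002.
By Bayes' rule, P(Bag B | E) = 9/22 / 1215/2002 = 91/135 ≈ 0.6741.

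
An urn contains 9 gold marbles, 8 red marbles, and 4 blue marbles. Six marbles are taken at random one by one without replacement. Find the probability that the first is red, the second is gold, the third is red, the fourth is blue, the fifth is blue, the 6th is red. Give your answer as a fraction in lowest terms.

3/3230

Multiply the conditional probability of each draw in order, without replacement, so each draw removes one from its color and from the total.
P = (8/21) · (9/20) · (7/19) · (4/18) · (3/17) · (6/16) = 3/3230 ≈ 0.0009.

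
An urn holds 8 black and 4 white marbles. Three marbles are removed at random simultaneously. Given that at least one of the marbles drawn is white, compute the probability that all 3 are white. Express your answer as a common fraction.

P(all 3 white) = C(4,3)/C(12,3) = 1/55; P(at least one white) = 1 − C(8,3)/C(12,3) = 41/55.
Since 'all 3 white' ⊆ 'at least one white', P(all 3 | at least one) = 1/55 / 41/55 = 1/41 ≈ 0.0244.

1/41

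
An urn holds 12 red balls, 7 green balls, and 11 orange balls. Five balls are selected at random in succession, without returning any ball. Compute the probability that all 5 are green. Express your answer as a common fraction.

1/6786

Unordered draws without replacement: count favorable combinations over C(30,5).
Favorable = C(12,0) · C(7,5) · C(11,0) = 21; total = C(30,5) = 142506.
P = 21/142506 = 1/6786 ≈ 0.0001.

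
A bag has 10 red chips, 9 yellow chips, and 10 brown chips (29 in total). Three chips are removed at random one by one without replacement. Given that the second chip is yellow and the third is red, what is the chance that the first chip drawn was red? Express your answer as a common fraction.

P(first=red and the second chip is yellow and the third is red) = (10/29)·(9/28)·(9/27) = 15/406.
P(E) = Σ over first color = 15/406 + 20/609 + 25/609 = 45/406.
By Bayes, P(first=red | E) = 15/406 / 45/406 = 1/3 ≈ 0.3333.

1/3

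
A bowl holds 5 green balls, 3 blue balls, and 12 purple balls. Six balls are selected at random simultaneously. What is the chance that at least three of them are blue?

Sum the hypergeometric tail for j = 3,…,3 blue balls.
Favorable = C(3,3)·C(17,3) = 680; total = C(20,6) = 38760.
P = 680/38760 = 1/57 ≈ 0.0175.

1/57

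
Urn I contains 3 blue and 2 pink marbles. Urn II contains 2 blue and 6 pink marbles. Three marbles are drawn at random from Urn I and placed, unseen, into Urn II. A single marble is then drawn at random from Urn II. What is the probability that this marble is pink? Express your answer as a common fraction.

36/55

Condition on how many of the transferred marbles are pink (from Urn I: 2 pink of 5; then Urn II has 11 total).
  0 pink: C(2,0)C(3,3)/C(5,3) = 1/10; then P = 6/11
  1 pink: C(2,1)C(3,2)/C(5,3) = 3/5; then P = 7/11
  2 pink: C(2,2)C(3,1)/C(5,3) = 3/10; then P = 8/11
P(pink from Urn II) = 36/55 ≈ 0.6545.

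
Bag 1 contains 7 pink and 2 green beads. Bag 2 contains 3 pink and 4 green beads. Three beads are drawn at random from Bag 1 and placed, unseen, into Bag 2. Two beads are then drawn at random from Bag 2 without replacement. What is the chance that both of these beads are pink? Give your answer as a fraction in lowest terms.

47/180

Condition on how many of the transferred beads are pink (from Bag 1: 7 pink of 9; then Bag 2 has 10 total).
  1 pink: C(7,1)C(2,2)/C(9,3) = 1/12; then P = C(4,2)/C(10,2) = 2/15
  2 pink: C(7,2)C(2,1)/C(9,3) = 1/2; then P = C(5,2)/C(10,2) = 2/9
  3 pink: C(7,3)C(2,0)/C(9,3) = 5/12; then P = C(6,2)/C(10,2) = 1/3
P(both pink) = 47/180 ≈ 0.2611.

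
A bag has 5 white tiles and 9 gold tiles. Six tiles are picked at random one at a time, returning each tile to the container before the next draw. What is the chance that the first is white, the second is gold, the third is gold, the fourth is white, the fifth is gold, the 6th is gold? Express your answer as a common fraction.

Multiply the conditional probability of each draw in order, with replacement (the composition resets each draw).
P = (5/14) · (9/14) · (9/14) · (5/14) · (9/14) · (9/14) = 164025/7529536 ≈ 0.0218.

164025/7529536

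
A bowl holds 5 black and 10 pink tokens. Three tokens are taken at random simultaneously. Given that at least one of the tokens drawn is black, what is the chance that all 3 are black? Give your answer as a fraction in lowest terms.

P(all 3 black) = C(5,3)/C(15,3) = 2/91; P(at least one black) = 1 − C(10,3)/C(15,3) = 67/91.
Since 'all 3 black' ⊆ 'at least one black', P(all 3 | at least one) = 2/91 / 67/91 = 2/67 ≈ 0.0299.

2/67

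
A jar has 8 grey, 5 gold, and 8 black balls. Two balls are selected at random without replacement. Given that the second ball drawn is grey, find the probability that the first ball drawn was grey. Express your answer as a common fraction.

P(first=grey and the second ball drawn is grey) = (8/21)·(7/20) = 2/15.
P(the second ball drawn is grey) = Σ over first color = 2/15 + 2/21 + 16/105 = 8/21.
By Bayes, P(first=grey | the second ball drawn is grey) = 2/15 / 8/21 = 7/20 ≈ 0.3500.

7/20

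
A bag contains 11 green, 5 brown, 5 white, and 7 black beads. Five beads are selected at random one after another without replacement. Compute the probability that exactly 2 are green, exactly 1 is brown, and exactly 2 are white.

Unordered draws without replacement: count favorable combinations over C(28,5).
Favorable = C(11,2) · C(5,1) · C(5,2) · C(7,0) = 2750; total = C(28,5) = 98280.
P = 2750/98280 = 275/9828 ≈ 0.0280.

275/9828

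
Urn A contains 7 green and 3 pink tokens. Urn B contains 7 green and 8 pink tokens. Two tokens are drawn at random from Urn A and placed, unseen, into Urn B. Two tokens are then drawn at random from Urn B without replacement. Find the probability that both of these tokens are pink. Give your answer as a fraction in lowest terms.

Condition on how many of the transferred tokens are pink (from Urn A: 3 pink of 10; then Urn B has 17 total).
  0 pink: C(3,0)C(7,2)/C(10,2) = 7/15; then P = C(8,2)/C(17,2) = 7/34
  1 pink: C(3,1)C(7,1)/C(10,2) = 7/15; then P = C(9,2)/C(17,2) = 9/34
  2 pink: C(3,2)C(7,0)/C(10,2) = 1/15; then P = C(10,2)/C(17,2) = 45/136
P(both pink) = 29/120 ≈ 0.2417.

29/120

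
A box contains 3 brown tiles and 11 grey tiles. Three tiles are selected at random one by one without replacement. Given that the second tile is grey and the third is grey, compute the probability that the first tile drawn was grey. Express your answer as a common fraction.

3/4

P(first=grey and the second tile is grey and the third is grey) = (11/14)·(10/13)·(9/12) = 165/364.
P(E) = Σ over first color = 55/364 + 165/364 = 55/91.
By Bayes, P(first=grey | E) = 165/364 / 55/91 = 3/4 ≈ 0.7500.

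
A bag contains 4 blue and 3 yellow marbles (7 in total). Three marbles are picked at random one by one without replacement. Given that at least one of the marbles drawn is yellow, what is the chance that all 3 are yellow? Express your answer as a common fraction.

P(all 3 yellow) = C(3,3)/C(7,3) = 1/35; P(at least one yellow) = 1 − C(4,3)/C(7,3) = 31/35.
Since 'all 3 yellow' ⊆ 'at least one yellow', P(all 3 | at least one) = 1/35 / 31/35 = 1/31 ≈ 0.0323.

1/31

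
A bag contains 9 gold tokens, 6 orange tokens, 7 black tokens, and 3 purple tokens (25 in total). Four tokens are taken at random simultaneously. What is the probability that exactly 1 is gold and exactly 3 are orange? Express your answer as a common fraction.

Unordered draws without replacement: count favorable combinations over C(25,4).
Favorable = C(9,1) · C(6,3) · C(7,0) · C(3,0) = 180; total = C(25,4) = 12650.
P = 180/12650 = 18/1265 ≈ 0.0142.

18/1265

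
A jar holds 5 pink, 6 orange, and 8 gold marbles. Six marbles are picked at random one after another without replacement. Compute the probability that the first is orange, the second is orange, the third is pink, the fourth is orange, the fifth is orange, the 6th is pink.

Multiply the conditional probability of each draw in order, without replacement, so each draw removes one from its color and from the total.
P = (6/19) · (5/18) · (5/17) · (4/16) · (3/15) · (4/14) = 5/13566 ≈ 0.0004.

5/13566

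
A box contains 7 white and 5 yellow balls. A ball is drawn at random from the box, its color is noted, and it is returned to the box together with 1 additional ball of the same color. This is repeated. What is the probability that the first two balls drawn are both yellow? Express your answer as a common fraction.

5/26

After a yellow draw the box holds 6 yellow out of 13.
P = (5/12)·(6/13) = 5/26 ≈ 0.1923.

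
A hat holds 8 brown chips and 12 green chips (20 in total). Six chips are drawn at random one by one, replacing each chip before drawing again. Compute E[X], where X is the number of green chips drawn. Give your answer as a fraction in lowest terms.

By linearity of expectation, E[X] = Σ P(draw i is green); each independent draw has P(green) = 12/20.
E[X] = 6 · 12/20 = 18/5 ≈ 3.6000.

18/5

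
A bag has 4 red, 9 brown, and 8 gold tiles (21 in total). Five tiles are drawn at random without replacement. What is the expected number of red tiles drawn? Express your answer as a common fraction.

20/21

By linearity of expectation, E[X] = Σ P(draw i is red); by symmetry each draw (even without replacement) has P(red) = 4/21.
E[X] = 5 · 4/21 = 20/21 ≈ 0.9524.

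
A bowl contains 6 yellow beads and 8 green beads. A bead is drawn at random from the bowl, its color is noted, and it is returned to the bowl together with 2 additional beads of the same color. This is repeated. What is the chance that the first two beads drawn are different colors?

3/7

Either yellow then green, or green then yellow; after the first draw the total is 16.
P = (6/14)·(8/16) + (8/14)·(6/16) = 3/7 ≈ 0.4286.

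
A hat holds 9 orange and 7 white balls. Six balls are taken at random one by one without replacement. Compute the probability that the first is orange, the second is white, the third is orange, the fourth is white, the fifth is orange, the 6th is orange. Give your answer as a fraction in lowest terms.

Multiply the conditional probability of each draw in order, without replacement, so each draw removes one from its color and from the total.
P = (9/16) · (7/15) · (8/14) · (6/13) · (7/12) · (6/11) = 63/2860 ≈ 0.0220.

63/2860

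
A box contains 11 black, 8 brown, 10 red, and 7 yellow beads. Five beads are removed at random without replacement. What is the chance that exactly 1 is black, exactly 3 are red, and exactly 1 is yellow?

Unordered draws without replacement: count favorable combinations over C(36,5).
Favorable = C(11,1) · C(8,0) · C(10,3) · C(7,1) = 9240; total = C(36,5) = 376992.
P = 9240/376992 = 5/204 ≈ 0.0245.

5/204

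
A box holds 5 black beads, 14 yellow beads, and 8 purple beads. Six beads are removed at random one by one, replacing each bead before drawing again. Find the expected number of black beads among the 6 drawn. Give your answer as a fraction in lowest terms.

By linearity of expectation, E[X] = Σ P(draw i is black); each independent draw has P(black) = 5/27.
E[X] = 6 · 5/27 = 10/9 ≈ 1.1111.

10/9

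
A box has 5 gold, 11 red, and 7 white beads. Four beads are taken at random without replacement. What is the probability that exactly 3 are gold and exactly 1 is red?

Unordered draws without replacement: count favorable combinations over C(23,4).
Favorable = C(5,3) · C(11,1) · C(7,0) = 110; total = C(23,4) = 8855.
P = 110/8855 = 2/161 ≈ 0.0124.

2/161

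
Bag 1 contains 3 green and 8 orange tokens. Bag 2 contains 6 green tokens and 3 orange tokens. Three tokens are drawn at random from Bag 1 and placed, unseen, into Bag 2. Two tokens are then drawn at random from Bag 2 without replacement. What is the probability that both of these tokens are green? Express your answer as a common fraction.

184/605

Condition on how many of the transferred tokens are green (from Bag 1: 3 green of 11; then Bag 2 has 12 total).
  0 green: C(3,0)C(8,3)/C(11,3) = 56/165; then P = C(6,2)/C(12,2) = 5/22
  1 green: C(3,1)C(8,2)/C(11,3) = 28/55; then P = C(7,2)/C(12,2) = 7/22
  2 green: C(3,2)C(8,1)/C(11,3) = 8/55; then P = C(8,2)/C(12,2) = 14/33
  3 green: C(3,3)C(8,0)/C(11,3) = 1/165; then P = C(9,2)/C(12,2) = 6/11
P(both green) = 184/605 ≈ 0.3041.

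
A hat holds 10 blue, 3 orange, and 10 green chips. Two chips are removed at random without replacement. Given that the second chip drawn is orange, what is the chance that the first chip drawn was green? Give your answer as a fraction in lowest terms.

5/11

P(first=green and the second chip drawn is orange) = (10/23)·(3/22) = 15/253.
P(the second chip drawn is orange) = Σ over first color = 15/253 + 3/253 + 15/253 = 3/23.
By Bayes, P(first=green | the second chip drawn is orange) = 15/253 / 3/23 = 5/11 ≈ 0.4545.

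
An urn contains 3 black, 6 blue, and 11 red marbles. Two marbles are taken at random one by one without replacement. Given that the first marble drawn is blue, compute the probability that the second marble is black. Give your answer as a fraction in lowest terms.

3/19

After removing 1 blue, the urn has 3 black out of 19 remaining.
P(second is black | given) = 3/19 ≈ 0.1579.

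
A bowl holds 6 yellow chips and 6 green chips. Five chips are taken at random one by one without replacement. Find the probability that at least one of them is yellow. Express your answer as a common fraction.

131/132

Use the complement: P(at least one yellow) = 1 − P(no yellow).
P(none) = C(6,5)/C(12,5) = 6/792.
So P = 1 − 6/792 = 131/132 ≈ 0.9924.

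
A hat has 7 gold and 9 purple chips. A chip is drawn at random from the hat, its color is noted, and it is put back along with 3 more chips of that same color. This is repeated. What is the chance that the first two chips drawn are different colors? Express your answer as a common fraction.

Either purple then gold, or gold then purple; after the first draw the total is 19.
P = (9/16)·(7/19) + (7/16)·(9/19) = 63/152 ≈ 0.4145.

63/152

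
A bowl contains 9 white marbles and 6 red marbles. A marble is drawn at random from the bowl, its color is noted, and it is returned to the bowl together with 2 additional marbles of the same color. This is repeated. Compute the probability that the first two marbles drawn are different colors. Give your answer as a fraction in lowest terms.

Either red then white, or white then red; after the first draw the total is 17.
P = (6/15)·(9/17) + (9/15)·(6/17) = 36/85 ≈ 0.4235.

36/85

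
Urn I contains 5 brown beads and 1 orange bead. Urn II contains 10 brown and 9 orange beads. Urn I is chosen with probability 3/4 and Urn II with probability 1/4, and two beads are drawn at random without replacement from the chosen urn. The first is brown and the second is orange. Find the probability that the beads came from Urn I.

P(E | Urn I) = 1/6; P(E | Urn II) = 5/19.
P(E) = 3/4·1/6 + 1/4·5/19 = 29/152.
By Bayes' rule, P(Urn I | E) = 1/8 / 29/152 = 19/29 ≈ 0.6552.

19/29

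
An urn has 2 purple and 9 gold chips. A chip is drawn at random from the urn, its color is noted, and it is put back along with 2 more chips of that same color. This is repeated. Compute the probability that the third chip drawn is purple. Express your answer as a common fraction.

Sum over the four possibilities for the first two draws (purple/not-purple each), tracking how the purple count and total change by +2 per draw.
P(third is purple) = 2/11 ≈ 0.1818. (In a Pólya urn every draw has the same marginal probability 2/11.)

2/11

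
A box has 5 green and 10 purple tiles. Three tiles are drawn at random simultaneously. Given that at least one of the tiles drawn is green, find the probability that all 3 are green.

2/67

P(all 3 green) = C(5,3)/C(15,3) = 2/91; P(at least one green) = 1 − C(10,3)/C(15,3) = 67/91.
Since 'all 3 green' ⊆ 'at least one green', P(all 3 | at least one) = 2/91 / 67/91 = 2/67 ≈ 0.0299.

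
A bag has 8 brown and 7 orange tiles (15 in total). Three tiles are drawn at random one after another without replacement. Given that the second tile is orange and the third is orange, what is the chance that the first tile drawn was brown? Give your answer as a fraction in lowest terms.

8/13

P(first=brown and the second tile is orange and the third is orange) = (8/15)·(7/14)·(6/13) = 8/65.
P(E) = Σ over first color = 8/65 + 1/13 = 1/5.
By Bayes, P(first=brown | E) = 8/65 / 1/5 = 8/13 ≈ 0.6154.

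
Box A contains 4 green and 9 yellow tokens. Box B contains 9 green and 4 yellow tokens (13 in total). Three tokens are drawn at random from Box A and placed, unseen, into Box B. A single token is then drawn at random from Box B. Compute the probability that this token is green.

Condition on how many of the transferred tokens are green (from Box A: 4 green of 13; then Box B has 16 total).
  0 green: C(4,0)C(9,3)/C(13,3) = 42/143; then P = 9/16
  1 green: C(4,1)C(9,2)/C(13,3) = 72/143; then P = 10/16
  2 green: C(4,2)C(9,1)/C(13,3) = 27/143; then P = 11/16
  3 green: C(4,3)C(9,0)/C(13,3) = 2/143; then P = 12/16
P(green from Box B) = 129/208 ≈ 0.6202.

129/208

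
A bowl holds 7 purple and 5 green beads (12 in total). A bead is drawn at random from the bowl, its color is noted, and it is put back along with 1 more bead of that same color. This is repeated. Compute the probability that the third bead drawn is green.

Sum over the four possibilities for the first two draws (green/not-green each), tracking how the green count and total change by +1 per draw.
P(third is green) = 5/12 ≈ 0.4167. (In a Pólya urn every draw has the same marginal probability 5/12.)

5/12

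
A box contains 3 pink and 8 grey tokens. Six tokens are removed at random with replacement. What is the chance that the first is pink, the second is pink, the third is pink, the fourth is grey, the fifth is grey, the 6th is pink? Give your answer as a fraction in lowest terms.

Multiply the conditional probability of each draw in order, with replacement (the composition resets each draw).
P = (3/11) · (3/11) · (3/11) · (8/11) · (8/11) · (3/11) = 5184/1771561 ≈ 0.0029.

5184/1771561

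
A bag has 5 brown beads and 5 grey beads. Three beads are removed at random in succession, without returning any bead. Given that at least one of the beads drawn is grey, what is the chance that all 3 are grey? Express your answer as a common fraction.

1/11

P(all 3 grey) = C(5,3)/C(10,3) = 1/12; P(at least one grey) = 1 − C(5,3)/C(10,3) = 11/12.
Since 'all 3 grey' ⊆ 'at least one grey', P(all 3 | at least one) = 1/12 / 11/12 = 1/11 ≈ 0.0909.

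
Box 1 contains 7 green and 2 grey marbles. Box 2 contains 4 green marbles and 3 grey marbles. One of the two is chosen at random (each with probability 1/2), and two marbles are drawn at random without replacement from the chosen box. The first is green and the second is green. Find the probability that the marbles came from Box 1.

49/73

P(E | Box 1) = 7/12; P(E | Box 2) = 2/7.
P(E) = 1/2·7/12 + 1/2·2/7 = 73/168.
By Bayes' rule, P(Box 1 | E) = 7/24 / 73/168 = 49/73 ≈ 0.6712.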